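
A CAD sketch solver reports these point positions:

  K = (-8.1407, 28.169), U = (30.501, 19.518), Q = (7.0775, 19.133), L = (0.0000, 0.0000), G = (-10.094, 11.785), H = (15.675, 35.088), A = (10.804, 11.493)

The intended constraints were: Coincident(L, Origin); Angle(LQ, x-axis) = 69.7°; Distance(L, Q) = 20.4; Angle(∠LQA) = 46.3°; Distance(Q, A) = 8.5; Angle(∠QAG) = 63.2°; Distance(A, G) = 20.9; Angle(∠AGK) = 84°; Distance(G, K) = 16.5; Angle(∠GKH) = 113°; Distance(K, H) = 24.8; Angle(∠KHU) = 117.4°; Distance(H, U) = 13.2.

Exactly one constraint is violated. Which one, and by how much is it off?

Distance(H, U) = 13.2 — off by 8.30.

L = (0.00, 0.00) ✓; LQ at 69.70° ✓; |LQ| = 20.40 ✓; ∠LQA = 46.30° ✓; |QA| = 8.500 ✓; ∠QAG = 63.20° ✓; |AG| = 20.90 ✓; ∠AGK = 84.00° ✓; |GK| = 16.50 ✓; ∠GKH = 113.0° ✓; |KH| = 24.80 ✓; ∠KHU = 117.4° ✓; |HU| = 21.50 ✗.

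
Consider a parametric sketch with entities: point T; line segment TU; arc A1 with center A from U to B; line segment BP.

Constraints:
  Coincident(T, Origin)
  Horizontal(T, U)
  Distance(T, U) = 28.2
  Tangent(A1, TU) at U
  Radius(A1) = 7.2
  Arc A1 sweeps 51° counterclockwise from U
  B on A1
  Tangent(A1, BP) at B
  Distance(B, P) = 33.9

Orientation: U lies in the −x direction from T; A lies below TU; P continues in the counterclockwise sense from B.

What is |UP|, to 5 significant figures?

39.586

T is at the origin; TU is horizontal with |TU| = 28.2 and U on the −x side, so U = (-28.200, 0.0000). The tangent condition forces AU to be normal to TU, so A = U + (0, -7.2) = (-28.200, -7.2000). On A1, U sits at bearing 90° from A; a 51° counterclockwise sweep puts B at bearing 141°, so B = A + 7.2·(cos 141°, sin 141°) = (-33.795, -2.6689). A1 meets BP tangentially, so AB is at right angles to BP, so BP runs along (−sin 141°, cos 141°); with |BP| = 33.9, P = (-55.129, -29.014). Then |UP| = |P − U| = 39.586.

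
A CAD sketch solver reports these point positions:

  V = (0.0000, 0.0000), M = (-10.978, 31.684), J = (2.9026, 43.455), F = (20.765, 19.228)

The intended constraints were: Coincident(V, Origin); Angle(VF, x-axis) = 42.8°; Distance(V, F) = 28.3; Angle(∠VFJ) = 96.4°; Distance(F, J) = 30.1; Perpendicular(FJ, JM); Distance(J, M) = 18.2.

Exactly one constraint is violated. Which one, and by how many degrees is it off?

Perpendicular(FJ, JM) — off by 3.90°.

V = (0.00, 0.00) ✓; VF at 42.80° ✓; |VF| = 28.30 ✓; ∠VFJ = 96.40° ✓; |FJ| = 30.10 ✓; ∠(FJ, JM) = 93.90° ✗; |JM| = 18.20 ✓.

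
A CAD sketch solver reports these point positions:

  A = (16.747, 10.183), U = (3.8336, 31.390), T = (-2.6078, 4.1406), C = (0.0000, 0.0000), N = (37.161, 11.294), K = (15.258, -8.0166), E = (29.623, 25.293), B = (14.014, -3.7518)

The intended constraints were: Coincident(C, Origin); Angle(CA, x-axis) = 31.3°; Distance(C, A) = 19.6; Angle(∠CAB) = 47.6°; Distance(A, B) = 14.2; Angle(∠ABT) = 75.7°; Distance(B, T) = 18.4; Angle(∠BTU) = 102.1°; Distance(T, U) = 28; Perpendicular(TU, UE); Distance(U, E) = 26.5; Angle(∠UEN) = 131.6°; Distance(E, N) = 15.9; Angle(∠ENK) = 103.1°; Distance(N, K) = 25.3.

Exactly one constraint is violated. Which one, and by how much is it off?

Distance(N, K) = 25.3 — off by 3.90.

C = (0.00, 0.00) ✓; CA at 31.30° ✓; |CA| = 19.60 ✓; ∠CAB = 47.60° ✓; |AB| = 14.20 ✓; ∠ABT = 75.70° ✓; |BT| = 18.40 ✓; ∠BTU = 102.1° ✓; |TU| = 28.00 ✓; ∠(TU, UE) = 90.00° ✓; |UE| = 26.50 ✓; ∠UEN = 131.6° ✓; |EN| = 15.90 ✓; ∠ENK = 103.1° ✓; |NK| = 29.20 ✗.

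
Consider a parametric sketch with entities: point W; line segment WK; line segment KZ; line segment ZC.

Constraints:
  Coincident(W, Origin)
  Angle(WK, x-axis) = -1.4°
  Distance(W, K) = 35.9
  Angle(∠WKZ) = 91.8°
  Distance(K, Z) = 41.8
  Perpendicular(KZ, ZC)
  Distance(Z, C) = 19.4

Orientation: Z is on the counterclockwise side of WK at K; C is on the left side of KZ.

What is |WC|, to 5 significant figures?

45.983

∠WKZ = 91.8°, so KZ runs at -1.4° + (180° − 91.8°) = 86.800° from the x-axis; with |KZ| = 41.8, Z = K + 41.8·(cos 86.800°, sin 86.800°) = (38.223, 40.858). KZ ⟂ ZC; with |ZC| = 19.4 on the left of KZ, C = Z + 19.4·(-0.99844, 0.055822) = (18.853, 41.941). Then |WC| = |C − W| = 45.983.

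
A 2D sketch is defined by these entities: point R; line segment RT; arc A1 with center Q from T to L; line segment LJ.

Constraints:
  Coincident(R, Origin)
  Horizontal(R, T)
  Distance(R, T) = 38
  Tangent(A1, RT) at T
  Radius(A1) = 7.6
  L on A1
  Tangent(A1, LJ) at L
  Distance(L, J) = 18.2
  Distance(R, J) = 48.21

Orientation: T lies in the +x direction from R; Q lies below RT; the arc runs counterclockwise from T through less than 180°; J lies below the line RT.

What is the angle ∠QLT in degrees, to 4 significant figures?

31.09°

R is at the origin; RT is horizontal with |RT| = 38.0 and T on the +x side, so T = (38.00, 0.000). The tangent condition forces QT to be normal to RT, so Q = T + (0, -7.6) = (38.00, -7.600). Since QL ⟂ LJ (tangency), |QJ| = √(7.6² + 18.2²) = 19.72 regardless of where L sits on A1. So J lies on both circle(R, 48.21) and circle(Q, 19.72); the below-RT intersection is J = (39.77, -27.24). L is the foot of the tangent from J: L = (31.28, -11.15).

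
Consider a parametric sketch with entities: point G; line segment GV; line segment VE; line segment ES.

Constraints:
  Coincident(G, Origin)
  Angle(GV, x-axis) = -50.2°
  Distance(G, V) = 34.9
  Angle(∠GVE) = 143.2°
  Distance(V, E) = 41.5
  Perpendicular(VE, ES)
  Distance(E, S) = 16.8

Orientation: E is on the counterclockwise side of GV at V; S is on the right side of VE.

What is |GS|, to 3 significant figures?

79.0

∠GVE = 143.2°, so VE runs at -50.2° + (180° − 143.2°) = -13.4° from the x-axis; with |VE| = 41.5, E = V + 41.5·(cos -13.4°, sin -13.4°) = (62.7, -36.4). The perpendicularity gives ES at right angles to VE; with |ES| = 16.8 on the right of VE, S = E + 16.8·(-0.232, -0.973) = (58.8, -52.8). Then |GS| = |S − G| = 79.0.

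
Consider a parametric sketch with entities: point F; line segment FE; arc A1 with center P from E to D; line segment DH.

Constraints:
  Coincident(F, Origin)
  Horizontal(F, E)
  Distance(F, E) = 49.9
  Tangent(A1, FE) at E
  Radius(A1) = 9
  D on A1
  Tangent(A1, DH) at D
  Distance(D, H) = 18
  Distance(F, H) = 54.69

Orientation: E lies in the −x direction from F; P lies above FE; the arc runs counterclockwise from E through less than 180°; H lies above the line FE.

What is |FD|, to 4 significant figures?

42.88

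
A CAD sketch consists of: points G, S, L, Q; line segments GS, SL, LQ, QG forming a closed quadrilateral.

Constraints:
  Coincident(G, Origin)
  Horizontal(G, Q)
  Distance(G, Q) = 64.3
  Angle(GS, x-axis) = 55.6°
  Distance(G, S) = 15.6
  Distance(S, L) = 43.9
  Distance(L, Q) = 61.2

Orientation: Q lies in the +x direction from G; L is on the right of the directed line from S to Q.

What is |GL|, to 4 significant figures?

33.01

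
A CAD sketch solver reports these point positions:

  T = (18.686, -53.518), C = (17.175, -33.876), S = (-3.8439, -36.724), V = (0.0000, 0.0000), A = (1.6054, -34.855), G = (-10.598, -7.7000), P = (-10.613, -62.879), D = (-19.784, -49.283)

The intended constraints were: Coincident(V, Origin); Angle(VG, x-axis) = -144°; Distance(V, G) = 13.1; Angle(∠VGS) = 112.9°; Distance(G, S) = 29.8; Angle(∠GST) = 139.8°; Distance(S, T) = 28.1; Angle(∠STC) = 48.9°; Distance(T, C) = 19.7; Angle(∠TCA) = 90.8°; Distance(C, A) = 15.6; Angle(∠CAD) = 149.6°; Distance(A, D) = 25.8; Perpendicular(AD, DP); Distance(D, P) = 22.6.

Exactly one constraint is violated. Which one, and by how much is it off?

Distance(D, P) = 22.6 — off by 6.20.

V = (0.00, 0.00) ✓; VG at -144.0° ✓; |VG| = 13.10 ✓; ∠VGS = 112.9° ✓; |GS| = 29.80 ✓; ∠GST = 139.8° ✓; |ST| = 28.10 ✓; ∠STC = 48.90° ✓; |TC| = 19.70 ✓; ∠TCA = 90.80° ✓; |CA| = 15.60 ✓; ∠CAD = 149.6° ✓; |AD| = 25.80 ✓; ∠(AD, DP) = 90.00° ✓; |DP| = 16.40 ✗.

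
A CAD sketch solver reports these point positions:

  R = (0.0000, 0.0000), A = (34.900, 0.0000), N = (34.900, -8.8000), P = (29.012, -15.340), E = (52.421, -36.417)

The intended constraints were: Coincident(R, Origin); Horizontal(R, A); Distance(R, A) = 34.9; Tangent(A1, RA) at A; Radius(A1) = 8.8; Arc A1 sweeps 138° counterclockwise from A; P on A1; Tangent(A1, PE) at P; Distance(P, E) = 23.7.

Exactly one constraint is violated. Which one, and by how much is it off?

Distance(P, E) = 23.7 — off by 7.80.

R = (0.00, 0.00) ✓; R.y = 0.00, A.y = 0.00 ✓; |RA| = 34.90 ✓; ∠(NA, AR) = 90.00° ✓; |NA| = 8.800 ✓; bearing(N→P) − bearing(N→A) = 138.0° ✓; |NP| = 8.800 ✓; ∠(NP, PE) = 90.00° ✓; |PE| = 31.50 ✗.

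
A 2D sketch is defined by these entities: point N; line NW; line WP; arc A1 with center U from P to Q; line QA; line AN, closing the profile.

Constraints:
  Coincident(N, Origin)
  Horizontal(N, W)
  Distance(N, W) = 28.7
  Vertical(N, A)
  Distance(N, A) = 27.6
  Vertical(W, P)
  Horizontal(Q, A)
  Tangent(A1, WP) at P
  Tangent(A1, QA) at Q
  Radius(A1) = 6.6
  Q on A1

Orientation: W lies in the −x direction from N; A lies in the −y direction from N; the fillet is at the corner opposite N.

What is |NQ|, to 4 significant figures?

35.36

N is at the origin; NW is horizontal with |NW| = 28.7 and W on the −x side, so W = (-28.70, 0.000). NA is vertical with |NA| = 27.6 and A on the −y side, so A = (0.000, -27.60). The virtual corner opposite N is at (-28.70, -27.60). The tangent condition forces UP to be normal to WP and tangency of A1 to QA means the radius UQ is perpendicular to QA, with radius 6.6, so the center U sits 6.6 in from both sides at U = (-22.10, -21.00). That places the tangent points at P = (-28.70, -21.00) on WP and Q = (-22.10, -27.60) on QA. Then |NQ| = |Q − N| = 35.36.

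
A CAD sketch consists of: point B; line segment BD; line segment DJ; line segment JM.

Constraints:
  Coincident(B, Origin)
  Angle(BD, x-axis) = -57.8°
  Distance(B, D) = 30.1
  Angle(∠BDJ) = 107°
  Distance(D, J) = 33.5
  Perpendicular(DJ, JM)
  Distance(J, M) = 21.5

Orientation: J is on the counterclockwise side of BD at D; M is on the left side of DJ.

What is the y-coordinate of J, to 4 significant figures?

-16.69

B is at the origin; BD runs at -57.8° with length 30.1, so D = 30.1·(cos -57.8°, sin -57.8°) = (16.04, -25.47). ∠BDJ = 107.0°, so DJ runs at -57.8° + (180° − 107.0°) = 15.20° from the x-axis; with |DJ| = 33.5, J = D + 33.5·(cos 15.20°, sin 15.20°) = (48.37, -16.69). So J.y = -16.69.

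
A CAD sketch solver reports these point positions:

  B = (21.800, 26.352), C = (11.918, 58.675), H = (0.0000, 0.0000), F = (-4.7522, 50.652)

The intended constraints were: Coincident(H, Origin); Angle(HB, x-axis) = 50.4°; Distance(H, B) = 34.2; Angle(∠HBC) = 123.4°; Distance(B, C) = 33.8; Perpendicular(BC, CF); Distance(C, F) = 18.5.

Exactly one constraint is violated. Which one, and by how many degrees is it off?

Perpendicular(BC, CF) — off by 8.70°.

H = (0.00, 0.00) ✓; HB at 50.40° ✓; |HB| = 34.20 ✓; ∠HBC = 123.4° ✓; |BC| = 33.80 ✓; ∠(BC, CF) = 98.70° ✗; |CF| = 18.50 ✓.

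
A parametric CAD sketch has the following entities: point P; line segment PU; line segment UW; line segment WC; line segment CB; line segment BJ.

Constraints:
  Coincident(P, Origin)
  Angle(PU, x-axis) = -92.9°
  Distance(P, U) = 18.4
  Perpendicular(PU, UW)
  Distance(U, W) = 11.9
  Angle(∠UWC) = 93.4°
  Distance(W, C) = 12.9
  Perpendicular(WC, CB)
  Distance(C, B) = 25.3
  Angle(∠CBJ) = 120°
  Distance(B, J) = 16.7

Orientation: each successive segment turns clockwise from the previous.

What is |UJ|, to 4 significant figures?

21.79

P is at the origin; PU runs at -92.9° with length 18.4, so U = (-0.9309, -18.38). The perpendicularity gives UW at right angles to PU, so UW runs at 177.1°; with |UW| = 11.9, W = (-12.82, -17.77). ∠UWC = 93.4° gives WC at 90.50° from the x-axis; with |WC| = 12.9, C = (-12.93, -4.875). WC ⟂ CB, so CB runs at 0.5000°; with |CB| = 25.3, B = (12.37, -4.654). ∠CBJ = 120.0° gives BJ at -59.50° from the x-axis; with |BJ| = 16.7, J = (20.85, -19.04). Then |UJ| = |J − U| = 21.79.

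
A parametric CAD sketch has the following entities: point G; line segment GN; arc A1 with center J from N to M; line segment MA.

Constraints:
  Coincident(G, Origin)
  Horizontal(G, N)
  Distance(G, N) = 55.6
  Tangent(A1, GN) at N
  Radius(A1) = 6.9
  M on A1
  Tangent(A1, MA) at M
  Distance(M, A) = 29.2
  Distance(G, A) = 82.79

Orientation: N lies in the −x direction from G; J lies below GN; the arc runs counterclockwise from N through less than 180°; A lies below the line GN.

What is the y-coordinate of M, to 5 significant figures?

-2.7973

Checks: ∠(JN, NG) = 90.00° ✓; |JN| = 6.900 ✓; |JM| = 6.900 ✓; ∠(JM, MA) = 90.00° ✓; |MA| = 29.20 ✓; |GA| = 82.79 ✓.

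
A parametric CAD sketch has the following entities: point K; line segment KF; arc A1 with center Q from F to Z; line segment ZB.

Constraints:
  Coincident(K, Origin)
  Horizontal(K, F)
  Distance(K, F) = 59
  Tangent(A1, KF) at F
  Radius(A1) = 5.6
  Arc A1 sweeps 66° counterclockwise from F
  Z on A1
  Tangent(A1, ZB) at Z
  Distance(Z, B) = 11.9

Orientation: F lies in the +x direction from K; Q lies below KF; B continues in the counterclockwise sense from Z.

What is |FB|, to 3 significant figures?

17.3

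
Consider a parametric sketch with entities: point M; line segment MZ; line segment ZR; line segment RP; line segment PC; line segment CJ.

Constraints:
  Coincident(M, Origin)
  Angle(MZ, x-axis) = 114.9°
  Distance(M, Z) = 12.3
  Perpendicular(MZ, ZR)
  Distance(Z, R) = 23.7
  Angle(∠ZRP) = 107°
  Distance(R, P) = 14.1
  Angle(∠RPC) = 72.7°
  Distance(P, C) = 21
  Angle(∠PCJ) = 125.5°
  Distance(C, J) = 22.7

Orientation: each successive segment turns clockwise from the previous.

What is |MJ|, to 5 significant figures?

18.563

M is at the origin; MZ runs at 114.9° with length 12.3, so Z = (-5.1787, 11.157). MZ ⟂ ZR, so ZR runs at 24.900°; with |ZR| = 23.7, R = (16.318, 21.135). ∠ZRP = 107.0° gives RP at -48.100° from the x-axis; with |RP| = 14.1, P = (25.735, 10.640). ∠RPC = 72.7° gives PC at -155.40° from the x-axis; with |PC| = 21.0, C = (6.6407, 1.8985). ∠PCJ = 125.5° gives CJ at 150.10° from the x-axis; with |CJ| = 22.7, J = (-13.038, 13.214). Then |MJ| = |J − M| = 18.563.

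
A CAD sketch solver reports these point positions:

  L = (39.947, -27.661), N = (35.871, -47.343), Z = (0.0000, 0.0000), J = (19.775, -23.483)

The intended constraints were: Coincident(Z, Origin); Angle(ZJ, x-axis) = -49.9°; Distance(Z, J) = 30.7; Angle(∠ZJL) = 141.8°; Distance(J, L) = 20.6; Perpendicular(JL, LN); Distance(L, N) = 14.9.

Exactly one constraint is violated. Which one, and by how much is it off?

Distance(L, N) = 14.9 — off by 5.20.

Z = (0.00, 0.00) ✓; ZJ at -49.90° ✓; |ZJ| = 30.70 ✓; ∠ZJL = 141.8° ✓; |JL| = 20.60 ✓; ∠(JL, LN) = 90.00° ✓; |LN| = 20.10 ✗.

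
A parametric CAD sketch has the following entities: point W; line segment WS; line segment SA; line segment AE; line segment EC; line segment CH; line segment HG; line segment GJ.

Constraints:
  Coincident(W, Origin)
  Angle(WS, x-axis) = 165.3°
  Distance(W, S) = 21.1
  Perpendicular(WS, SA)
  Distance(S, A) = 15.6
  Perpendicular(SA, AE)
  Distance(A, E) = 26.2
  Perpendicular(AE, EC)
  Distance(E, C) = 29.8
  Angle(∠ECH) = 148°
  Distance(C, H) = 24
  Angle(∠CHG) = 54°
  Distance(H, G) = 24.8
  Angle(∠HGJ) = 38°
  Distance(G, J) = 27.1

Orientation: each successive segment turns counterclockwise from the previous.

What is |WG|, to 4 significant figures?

20.48

W is at the origin; WS runs at 165.3° with length 21.1, so S = (-20.41, 5.354). WS is perpendicular to SA, so SA runs at -104.7°; with |SA| = 15.6, A = (-24.37, -9.735). SA is perpendicular to AE, so AE runs at -14.70°; with |AE| = 26.2, E = (0.9744, -16.38). AE is perpendicular to EC, so EC runs at 75.30°; with |EC| = 29.8, C = (8.536, 12.44). ∠ECH = 148.0° gives CH at 107.3° from the x-axis; with |CH| = 24.0, H = (1.399, 35.36). ∠CHG = 54.0° gives HG at -126.7° from the x-axis; with |HG| = 24.8, G = (-13.42, 15.47). Then |WG| = |G − W| = 20.48.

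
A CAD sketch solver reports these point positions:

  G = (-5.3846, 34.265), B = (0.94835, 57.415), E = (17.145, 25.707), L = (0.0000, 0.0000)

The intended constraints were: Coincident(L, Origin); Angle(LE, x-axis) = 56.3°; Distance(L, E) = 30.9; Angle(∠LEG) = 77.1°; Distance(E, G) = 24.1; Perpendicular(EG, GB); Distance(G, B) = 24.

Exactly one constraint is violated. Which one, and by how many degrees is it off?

Perpendicular(EG, GB) — off by 5.50°.

L = (0.00, 0.00) ✓; LE at 56.30° ✓; |LE| = 30.90 ✓; ∠LEG = 77.10° ✓; |EG| = 24.10 ✓; ∠(EG, GB) = 84.50° ✗; |GB| = 24.00 ✓.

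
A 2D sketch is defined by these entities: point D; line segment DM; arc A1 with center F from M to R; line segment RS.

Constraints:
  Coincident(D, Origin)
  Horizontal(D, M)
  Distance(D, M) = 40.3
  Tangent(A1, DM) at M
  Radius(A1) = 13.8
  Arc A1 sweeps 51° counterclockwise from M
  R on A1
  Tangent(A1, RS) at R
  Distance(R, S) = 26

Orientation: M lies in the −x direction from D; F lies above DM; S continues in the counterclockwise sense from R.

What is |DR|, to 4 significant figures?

30.01

D is at the origin; D and M share the same y with |DM| = 40.3 and M on the −x side, so M = (-40.30, 0.000). The tangent condition forces FM to be normal to DM, so F = M + (0, 13.8) = (-40.30, 13.80). On A1, M sits at bearing -90° from F; a 51° counterclockwise sweep puts R at bearing -39°, so R = F + 13.8·(cos -39°, sin -39°) = (-29.58, 5.115). Then |DR| = |R − D| = 30.01.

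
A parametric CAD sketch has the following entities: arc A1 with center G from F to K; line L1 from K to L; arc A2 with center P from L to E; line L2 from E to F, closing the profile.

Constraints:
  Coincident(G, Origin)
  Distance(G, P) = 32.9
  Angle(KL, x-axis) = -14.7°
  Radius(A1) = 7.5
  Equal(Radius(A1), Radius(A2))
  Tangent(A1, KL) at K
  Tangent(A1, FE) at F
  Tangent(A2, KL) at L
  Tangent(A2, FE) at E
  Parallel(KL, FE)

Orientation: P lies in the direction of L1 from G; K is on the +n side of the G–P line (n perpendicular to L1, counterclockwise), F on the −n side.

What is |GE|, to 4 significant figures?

33.74

The slot axis is L1's direction at -14.7°, so u = (cos -14.7°, sin -14.7°) = (0.9673, -0.2538) and n = (−sin -14.7°, cos -14.7°) = (0.2538, 0.9673). G is at the origin and P lies 32.9 along u from G, so P = 32.9·u = (31.82, -8.349). Tangency of A1 to both parallel lines with radius 7.5 puts K and F at G ± 7.5·n: K = (1.903, 7.255), F = (-1.903, -7.255). Equal radii place L and E the same way about P: L = P + 7.5·n = (33.73, -1.094), E = P − 7.5·n = (29.92, -15.60). Then |GE| = |E − G| = 33.74.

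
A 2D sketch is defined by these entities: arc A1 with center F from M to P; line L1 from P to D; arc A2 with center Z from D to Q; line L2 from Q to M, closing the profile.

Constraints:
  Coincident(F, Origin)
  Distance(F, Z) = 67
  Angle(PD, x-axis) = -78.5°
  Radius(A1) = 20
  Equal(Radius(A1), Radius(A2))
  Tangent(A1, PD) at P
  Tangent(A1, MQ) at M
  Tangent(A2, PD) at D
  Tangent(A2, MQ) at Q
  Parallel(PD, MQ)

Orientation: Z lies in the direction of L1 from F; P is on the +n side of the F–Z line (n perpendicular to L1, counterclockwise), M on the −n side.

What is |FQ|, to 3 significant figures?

69.9

Tangency of A1 to both parallel lines with radius 20.0 puts P and M at F ± 20.0·n: P = (19.6, 3.99), M = (-19.6, -3.99). Equal radii place D and Q the same way about Z: D = Z + 20.0·n = (33.0, -61.7), Q = Z − 20.0·n = (-6.24, -69.6). Then |FQ| = |Q − F| = 69.9.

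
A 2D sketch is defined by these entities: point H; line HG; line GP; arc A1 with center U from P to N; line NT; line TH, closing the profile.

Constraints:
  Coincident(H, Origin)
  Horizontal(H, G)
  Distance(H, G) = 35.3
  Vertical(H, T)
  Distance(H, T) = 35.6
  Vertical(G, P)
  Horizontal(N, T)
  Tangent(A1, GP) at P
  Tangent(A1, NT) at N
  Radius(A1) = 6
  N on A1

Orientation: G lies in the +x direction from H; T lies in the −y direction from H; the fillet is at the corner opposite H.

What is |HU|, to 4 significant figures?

41.65

H is at the origin; H and G share the same y with |HG| = 35.3 and G on the +x side, so G = (35.30, 0.000). HT is vertical with |HT| = 35.6 and T on the −y side, so T = (0.000, -35.60). The virtual corner opposite H is at (35.30, -35.60). A1 meets GP tangentially, so UP is at right angles to GP and tangency of A1 to NT means the radius UN is perpendicular to NT, with radius 6.0, so the center U sits 6.0 in from both sides at U = (29.30, -29.60). Then |HU| = |U − H| = 41.65.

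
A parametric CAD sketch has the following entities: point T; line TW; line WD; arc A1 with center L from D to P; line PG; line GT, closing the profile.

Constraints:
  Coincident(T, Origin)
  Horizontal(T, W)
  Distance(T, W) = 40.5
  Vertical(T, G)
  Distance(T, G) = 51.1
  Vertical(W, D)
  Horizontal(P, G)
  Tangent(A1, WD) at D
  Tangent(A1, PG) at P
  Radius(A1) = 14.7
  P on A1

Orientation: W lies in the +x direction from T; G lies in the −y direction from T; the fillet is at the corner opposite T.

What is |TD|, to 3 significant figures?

54.5

The virtual corner opposite T is at (40.5, -51.1). Tangency of A1 to WD means the radius LD is perpendicular to WD and the tangent condition forces LP to be normal to PG, with radius 14.7, so the center L sits 14.7 in from both sides at L = (25.8, -36.4). That places the tangent points at D = (40.5, -36.4) on WD and P = (25.8, -51.1) on PG. Then |TD| = |D − T| = 54.5.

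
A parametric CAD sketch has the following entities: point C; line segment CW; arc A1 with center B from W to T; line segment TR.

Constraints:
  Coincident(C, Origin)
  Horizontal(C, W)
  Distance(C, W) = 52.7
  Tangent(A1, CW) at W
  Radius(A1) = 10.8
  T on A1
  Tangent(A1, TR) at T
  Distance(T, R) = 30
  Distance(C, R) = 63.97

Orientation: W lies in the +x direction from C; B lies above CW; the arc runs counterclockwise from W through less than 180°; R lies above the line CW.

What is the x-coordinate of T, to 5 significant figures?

62.205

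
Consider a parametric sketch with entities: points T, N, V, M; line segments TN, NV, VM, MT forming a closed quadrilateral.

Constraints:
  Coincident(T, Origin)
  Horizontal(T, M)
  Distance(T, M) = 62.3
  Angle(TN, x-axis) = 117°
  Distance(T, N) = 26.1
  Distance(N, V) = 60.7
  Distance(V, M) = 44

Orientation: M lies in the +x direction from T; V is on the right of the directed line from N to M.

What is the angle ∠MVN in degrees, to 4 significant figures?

94.49°

Checks: |NV| = 60.70 ✓; |VM| = 44.00 ✓.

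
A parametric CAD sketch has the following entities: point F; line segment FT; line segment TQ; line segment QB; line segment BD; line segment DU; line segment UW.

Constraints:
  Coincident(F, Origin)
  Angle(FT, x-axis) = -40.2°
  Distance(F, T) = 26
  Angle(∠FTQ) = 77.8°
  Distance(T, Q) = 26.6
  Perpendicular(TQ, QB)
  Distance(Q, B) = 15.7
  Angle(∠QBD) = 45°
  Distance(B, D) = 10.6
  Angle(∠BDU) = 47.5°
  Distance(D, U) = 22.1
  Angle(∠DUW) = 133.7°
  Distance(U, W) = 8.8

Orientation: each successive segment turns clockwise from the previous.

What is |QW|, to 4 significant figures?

24.82

F is at the origin; FT runs at -40.2° with length 26.0, so T = (19.86, -16.78). ∠FTQ = 77.8° gives TQ at -142.4° from the x-axis; with |TQ| = 26.6, Q = (-1.216, -33.01). The perpendicularity gives QB at right angles to TQ, so QB runs at 127.6°; with |QB| = 15.7, B = (-10.80, -20.57). ∠QBD = 45.0° gives BD at -7.400° from the x-axis; with |BD| = 10.6, D = (-0.2838, -21.94). ∠BDU = 47.5° gives DU at -139.9° from the x-axis; with |DU| = 22.1, U = (-17.19, -36.17). ∠DUW = 133.7° gives UW at 173.8° from the x-axis; with |UW| = 8.8, W = (-25.94, -35.22). Then |QW| = |W − Q| = 24.82.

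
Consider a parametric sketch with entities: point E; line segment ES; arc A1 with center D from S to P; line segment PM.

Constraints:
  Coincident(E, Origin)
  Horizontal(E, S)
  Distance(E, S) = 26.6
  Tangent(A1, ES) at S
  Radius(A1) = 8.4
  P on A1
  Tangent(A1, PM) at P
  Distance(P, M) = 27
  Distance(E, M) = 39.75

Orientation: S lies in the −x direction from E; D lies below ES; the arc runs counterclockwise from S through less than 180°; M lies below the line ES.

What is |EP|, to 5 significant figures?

36.005

Checks: |DP| = 8.400 ✓; ∠(DP, PM) = 90.00° ✓; |PM| = 27.00 ✓; |EM| = 39.75 ✓.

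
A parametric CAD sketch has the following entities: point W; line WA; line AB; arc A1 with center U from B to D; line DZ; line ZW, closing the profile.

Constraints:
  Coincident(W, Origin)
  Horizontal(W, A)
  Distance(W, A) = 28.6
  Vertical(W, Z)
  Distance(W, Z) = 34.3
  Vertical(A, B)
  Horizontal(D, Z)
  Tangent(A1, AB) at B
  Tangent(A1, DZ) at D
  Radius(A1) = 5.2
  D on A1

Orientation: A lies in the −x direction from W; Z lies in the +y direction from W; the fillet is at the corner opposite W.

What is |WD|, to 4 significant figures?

41.52

The virtual corner opposite W is at (-28.60, 34.30). The tangent condition forces UB to be normal to AB and A1 meets DZ tangentially, so UD is at right angles to DZ, with radius 5.2, so the center U sits 5.2 in from both sides at U = (-23.40, 29.10). That places the tangent points at B = (-28.60, 29.10) on AB and D = (-23.40, 34.30) on DZ. Then |WD| = |D − W| = 41.52.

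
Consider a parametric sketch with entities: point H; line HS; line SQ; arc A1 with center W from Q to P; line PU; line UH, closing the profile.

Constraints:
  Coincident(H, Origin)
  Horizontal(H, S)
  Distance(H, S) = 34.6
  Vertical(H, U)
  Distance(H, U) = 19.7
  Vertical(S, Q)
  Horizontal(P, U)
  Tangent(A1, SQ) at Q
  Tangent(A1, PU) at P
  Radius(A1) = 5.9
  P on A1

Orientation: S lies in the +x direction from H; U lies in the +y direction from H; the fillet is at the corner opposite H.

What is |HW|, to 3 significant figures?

31.8

H is at the origin; HS is horizontal with |HS| = 34.6 and S on the +x side, so S = (34.6, 0.00). H and U share the same x with |HU| = 19.7 and U on the +y side, so U = (0.00, 19.7). The virtual corner opposite H is at (34.6, 19.7). Tangency of A1 to SQ means the radius WQ is perpendicular to SQ and A1 meets PU tangentially, so WP is at right angles to PU, with radius 5.9, so the center W sits 5.9 in from both sides at W = (28.7, 13.8). Then |HW| = |W − H| = 31.8.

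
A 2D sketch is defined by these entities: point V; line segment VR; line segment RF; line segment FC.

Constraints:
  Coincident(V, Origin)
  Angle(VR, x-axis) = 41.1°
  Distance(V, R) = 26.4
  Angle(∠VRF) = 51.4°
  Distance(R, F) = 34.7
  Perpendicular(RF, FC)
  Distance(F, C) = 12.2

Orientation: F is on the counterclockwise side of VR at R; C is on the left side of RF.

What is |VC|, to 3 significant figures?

20.1

∠VRF = 51.4°, so RF runs at 41.1° + (180° − 51.4°) = 170° from the x-axis; with |RF| = 34.7, F = R + 34.7·(cos 170°, sin 170°) = (-14.2, 23.6). RF ⟂ FC; with |FC| = 12.2 on the left of RF, C = F + 12.2·(-0.179, -0.984) = (-16.4, 11.6). Then |VC| = |C − V| = 20.1.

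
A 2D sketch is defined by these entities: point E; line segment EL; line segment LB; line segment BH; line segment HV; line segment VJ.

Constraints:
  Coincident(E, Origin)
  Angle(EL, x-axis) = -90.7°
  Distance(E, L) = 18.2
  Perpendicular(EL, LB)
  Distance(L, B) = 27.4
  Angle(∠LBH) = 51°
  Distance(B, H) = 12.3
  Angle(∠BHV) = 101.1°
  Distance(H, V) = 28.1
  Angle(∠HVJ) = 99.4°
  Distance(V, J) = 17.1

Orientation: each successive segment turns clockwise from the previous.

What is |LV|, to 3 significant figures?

6.30

E is at the origin; EL runs at -90.7° with length 18.2, so L = (-0.222, -18.2). The perpendicularity gives LB at right angles to EL, so LB runs at 179°; with |LB| = 27.4, B = (-27.6, -17.9). ∠LBH = 51.0° gives BH at 50.3° from the x-axis; with |BH| = 12.3, H = (-19.8, -8.40). ∠BHV = 101.1° gives HV at -28.6° from the x-axis; with |HV| = 28.1, V = (4.91, -21.9). Then |LV| = |V − L| = 6.30.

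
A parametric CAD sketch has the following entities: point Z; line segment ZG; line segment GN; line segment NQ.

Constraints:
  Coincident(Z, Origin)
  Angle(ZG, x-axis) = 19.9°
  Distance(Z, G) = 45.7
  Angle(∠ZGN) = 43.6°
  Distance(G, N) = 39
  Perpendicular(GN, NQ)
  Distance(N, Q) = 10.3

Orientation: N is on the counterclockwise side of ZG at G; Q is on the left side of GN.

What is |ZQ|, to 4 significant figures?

22.02

∠ZGN = 43.6°, so GN runs at 19.9° + (180° − 43.6°) = 156.3° from the x-axis; with |GN| = 39.0, N = G + 39.0·(cos 156.3°, sin 156.3°) = (7.260, 31.23). The perpendicularity gives NQ at right angles to GN; with |NQ| = 10.3 on the left of GN, Q = N + 10.3·(-0.4019, -0.9157) = (3.120, 21.80). Then |ZQ| = |Q − Z| = 22.02.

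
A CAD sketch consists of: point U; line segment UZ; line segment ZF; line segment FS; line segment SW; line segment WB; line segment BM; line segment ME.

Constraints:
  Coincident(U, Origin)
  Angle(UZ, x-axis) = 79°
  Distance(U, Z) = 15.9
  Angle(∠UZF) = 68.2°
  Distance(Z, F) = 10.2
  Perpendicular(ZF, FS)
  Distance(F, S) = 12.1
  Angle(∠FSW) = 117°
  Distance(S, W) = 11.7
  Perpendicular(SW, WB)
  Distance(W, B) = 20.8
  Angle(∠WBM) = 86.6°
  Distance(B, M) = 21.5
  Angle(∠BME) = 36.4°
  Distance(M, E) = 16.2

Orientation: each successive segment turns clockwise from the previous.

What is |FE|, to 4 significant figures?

9.318

U is at the origin; UZ runs at 79.0° with length 15.9, so Z = (3.034, 15.61). ∠UZF = 68.2° gives ZF at -32.80° from the x-axis; with |ZF| = 10.2, F = (11.61, 10.08). ZF ⟂ FS, so FS runs at -122.8°; with |FS| = 12.1, S = (5.053, -0.08841). ∠FSW = 117.0° gives SW at 174.2° from the x-axis; with |SW| = 11.7, W = (-6.587, 1.094). The perpendicularity gives WB at right angles to SW, so WB runs at 84.20°; with |WB| = 20.8, B = (-4.485, 21.79). ∠WBM = 86.6° gives BM at -9.200° from the x-axis; with |BM| = 21.5, M = (16.74, 18.35). ∠BME = 36.4° gives ME at -152.8° from the x-axis; with |ME| = 16.2, E = (2.330, 10.95). Then |FE| = |E − F| = 9.318.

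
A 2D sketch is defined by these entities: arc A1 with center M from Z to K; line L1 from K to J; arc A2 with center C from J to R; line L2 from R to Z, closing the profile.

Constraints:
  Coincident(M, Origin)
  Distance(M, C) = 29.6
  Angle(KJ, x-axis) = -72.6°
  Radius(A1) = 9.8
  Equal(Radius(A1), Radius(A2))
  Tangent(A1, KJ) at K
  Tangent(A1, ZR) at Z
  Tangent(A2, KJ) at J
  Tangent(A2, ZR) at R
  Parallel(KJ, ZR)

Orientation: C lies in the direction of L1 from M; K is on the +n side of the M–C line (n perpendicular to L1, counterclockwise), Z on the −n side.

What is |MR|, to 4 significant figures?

31.18

Tangency of A1 to both parallel lines with radius 9.8 puts K and Z at M ± 9.8·n: K = (9.352, 2.931), Z = (-9.352, -2.931). Equal radii place J and R the same way about C: J = C + 9.8·n = (18.20, -25.31), R = C − 9.8·n = (-0.4999, -31.18). Then |MR| = |R − M| = 31.18.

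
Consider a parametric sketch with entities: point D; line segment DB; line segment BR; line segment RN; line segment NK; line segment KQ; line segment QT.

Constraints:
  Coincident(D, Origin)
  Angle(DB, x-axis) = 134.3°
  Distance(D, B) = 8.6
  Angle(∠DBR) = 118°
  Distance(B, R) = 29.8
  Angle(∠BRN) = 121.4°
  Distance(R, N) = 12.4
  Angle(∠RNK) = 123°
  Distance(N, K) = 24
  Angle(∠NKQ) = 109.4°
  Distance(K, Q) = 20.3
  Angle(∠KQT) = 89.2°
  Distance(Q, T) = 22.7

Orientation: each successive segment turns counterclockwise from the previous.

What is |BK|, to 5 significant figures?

41.340

D is at the origin; DB runs at 134.3° with length 8.6, so B = (-6.0064, 6.1550). ∠DBR = 118.0° gives BR at -163.70° from the x-axis; with |BR| = 29.8, R = (-34.609, -2.2089). ∠BRN = 121.4° gives RN at -105.10° from the x-axis; with |RN| = 12.4, N = (-37.839, -14.181). ∠RNK = 123.0° gives NK at -48.100° from the x-axis; with |NK| = 24.0, K = (-21.811, -32.044). Then |BK| = |K − B| = 41.340.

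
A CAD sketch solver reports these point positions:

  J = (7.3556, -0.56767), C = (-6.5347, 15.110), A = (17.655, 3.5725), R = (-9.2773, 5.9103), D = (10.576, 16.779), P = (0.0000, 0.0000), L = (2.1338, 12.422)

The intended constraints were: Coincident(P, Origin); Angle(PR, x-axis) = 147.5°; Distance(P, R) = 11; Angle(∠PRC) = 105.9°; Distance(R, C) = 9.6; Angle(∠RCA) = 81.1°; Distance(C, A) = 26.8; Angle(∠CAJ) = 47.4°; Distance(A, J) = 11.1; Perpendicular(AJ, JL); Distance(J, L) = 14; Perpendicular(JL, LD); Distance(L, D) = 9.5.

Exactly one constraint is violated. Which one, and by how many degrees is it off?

Perpendicular(JL, LD) — off by 5.40°.

P = (0.00, 0.00) ✓; PR at 147.5° ✓; |PR| = 11.00 ✓; ∠PRC = 105.9° ✓; |RC| = 9.600 ✓; ∠RCA = 81.10° ✓; |CA| = 26.80 ✓; ∠CAJ = 47.40° ✓; |AJ| = 11.10 ✓; ∠(AJ, JL) = 90.00° ✓; |JL| = 14.00 ✓; ∠(JL, LD) = 84.60° ✗; |LD| = 9.500 ✓.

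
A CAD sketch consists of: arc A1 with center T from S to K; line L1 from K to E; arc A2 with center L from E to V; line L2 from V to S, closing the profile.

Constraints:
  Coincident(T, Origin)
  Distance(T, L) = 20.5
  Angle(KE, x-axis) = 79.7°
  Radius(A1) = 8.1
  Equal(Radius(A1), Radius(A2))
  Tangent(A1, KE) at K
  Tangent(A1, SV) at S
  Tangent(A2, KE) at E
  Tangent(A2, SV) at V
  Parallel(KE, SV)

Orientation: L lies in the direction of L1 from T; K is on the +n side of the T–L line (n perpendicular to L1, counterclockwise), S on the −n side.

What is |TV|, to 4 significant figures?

22.04

The slot axis is L1's direction at 79.7°, so u = (cos 79.7°, sin 79.7°) = (0.1788, 0.9839) and n = (−sin 79.7°, cos 79.7°) = (-0.9839, 0.1788). T is at the origin and L lies 20.5 along u from T, so L = 20.5·u = (3.665, 20.17). Tangency of A1 to both parallel lines with radius 8.1 puts K and S at T ± 8.1·n: K = (-7.969, 1.448), S = (7.969, -1.448). Equal radii place E and V the same way about L: E = L + 8.1·n = (-4.304, 21.62), V = L − 8.1·n = (11.63, 18.72). Then |TV| = |V − T| = 22.04.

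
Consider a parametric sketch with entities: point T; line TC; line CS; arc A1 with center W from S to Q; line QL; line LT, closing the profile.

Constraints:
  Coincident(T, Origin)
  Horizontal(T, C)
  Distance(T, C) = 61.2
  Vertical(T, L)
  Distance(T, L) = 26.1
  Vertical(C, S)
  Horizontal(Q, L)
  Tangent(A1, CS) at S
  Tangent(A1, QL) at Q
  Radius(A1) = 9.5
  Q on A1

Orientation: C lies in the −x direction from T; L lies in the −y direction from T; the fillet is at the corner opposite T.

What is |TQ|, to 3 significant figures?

57.9

The virtual corner opposite T is at (-61.2, -26.1). Tangency of A1 to CS means the radius WS is perpendicular to CS and tangency of A1 to QL means the radius WQ is perpendicular to QL, with radius 9.5, so the center W sits 9.5 in from both sides at W = (-51.7, -16.6). That places the tangent points at S = (-61.2, -16.6) on CS and Q = (-51.7, -26.1) on QL. Then |TQ| = |Q − T| = 57.9.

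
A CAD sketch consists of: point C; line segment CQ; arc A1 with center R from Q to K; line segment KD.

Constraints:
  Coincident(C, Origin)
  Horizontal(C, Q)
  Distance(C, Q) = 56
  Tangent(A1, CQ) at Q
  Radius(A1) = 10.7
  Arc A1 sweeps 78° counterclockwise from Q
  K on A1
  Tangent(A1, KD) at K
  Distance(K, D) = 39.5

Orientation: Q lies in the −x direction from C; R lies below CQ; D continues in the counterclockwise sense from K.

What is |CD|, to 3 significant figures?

88.3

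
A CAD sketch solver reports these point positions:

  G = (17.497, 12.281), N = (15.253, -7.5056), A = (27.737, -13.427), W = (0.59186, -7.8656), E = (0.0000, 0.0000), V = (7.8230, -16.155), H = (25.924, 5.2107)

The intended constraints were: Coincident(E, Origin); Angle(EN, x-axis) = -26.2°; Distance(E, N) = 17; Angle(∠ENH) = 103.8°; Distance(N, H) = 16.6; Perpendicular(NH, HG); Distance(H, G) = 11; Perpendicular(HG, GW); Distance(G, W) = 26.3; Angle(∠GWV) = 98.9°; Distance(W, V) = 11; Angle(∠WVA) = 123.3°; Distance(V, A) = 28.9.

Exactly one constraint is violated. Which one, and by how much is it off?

Distance(V, A) = 28.9 — off by 8.80.

E = (0.00, 0.00) ✓; EN at -26.20° ✓; |EN| = 17.00 ✓; ∠ENH = 103.8° ✓; |NH| = 16.60 ✓; ∠(NH, HG) = 90.01° ✓; |HG| = 11.00 ✓; ∠(HG, GW) = 90.00° ✓; |GW| = 26.30 ✓; ∠GWV = 98.90° ✓; |WV| = 11.00 ✓; ∠WVA = 123.3° ✓; |VA| = 20.10 ✗.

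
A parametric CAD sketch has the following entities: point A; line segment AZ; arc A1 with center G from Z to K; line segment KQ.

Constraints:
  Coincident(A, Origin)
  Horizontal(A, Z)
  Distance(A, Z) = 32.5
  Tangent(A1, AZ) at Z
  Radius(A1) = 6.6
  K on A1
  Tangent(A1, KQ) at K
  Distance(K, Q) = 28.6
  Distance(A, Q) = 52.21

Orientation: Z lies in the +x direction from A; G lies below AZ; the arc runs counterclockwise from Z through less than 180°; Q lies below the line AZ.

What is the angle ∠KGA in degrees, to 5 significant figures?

36.119°

A is at the origin; A and Z share the same y with |AZ| = 32.5 and Z on the +x side, so Z = (32.500, 0.0000). Tangency of A1 to AZ means the radius GZ is perpendicular to AZ, so G = Z + (0, -6.6) = (32.500, -6.6000). Since GK ⟂ KQ (tangency), |GQ| = √(6.6² + 28.6²) = 29.352 regardless of where K sits on A1. So Q lies on both circle(A, 52.21) and circle(G, 29.352); the below-AZ intersection is Q = (38.424, -35.348). K is the foot of the tangent from Q: K = (26.501, -9.3516).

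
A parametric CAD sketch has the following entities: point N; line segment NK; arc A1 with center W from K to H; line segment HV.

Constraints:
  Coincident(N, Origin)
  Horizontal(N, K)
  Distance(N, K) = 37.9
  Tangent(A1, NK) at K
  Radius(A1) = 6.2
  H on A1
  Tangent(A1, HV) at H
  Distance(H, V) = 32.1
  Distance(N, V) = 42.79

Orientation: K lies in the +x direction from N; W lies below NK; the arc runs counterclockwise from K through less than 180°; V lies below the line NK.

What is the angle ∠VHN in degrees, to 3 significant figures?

83.4°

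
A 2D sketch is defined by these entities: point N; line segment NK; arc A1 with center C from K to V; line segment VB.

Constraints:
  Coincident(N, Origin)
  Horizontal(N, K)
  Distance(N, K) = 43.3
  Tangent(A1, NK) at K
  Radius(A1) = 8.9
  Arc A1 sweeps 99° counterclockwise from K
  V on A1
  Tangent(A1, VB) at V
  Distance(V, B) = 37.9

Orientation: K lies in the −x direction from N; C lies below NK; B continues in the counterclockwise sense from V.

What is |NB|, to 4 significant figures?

66.40

N is at the origin; N and K share the same y with |NK| = 43.3 and K on the −x side, so K = (-43.30, 0.000). Tangency of A1 to NK means the radius CK is perpendicular to NK, so C = K + (0, -8.9) = (-43.30, -8.900). On A1, K sits at bearing 90° from C; a 99° counterclockwise sweep puts V at bearing 189°, so V = C + 8.9·(cos 189°, sin 189°) = (-52.09, -10.29). Tangency of A1 to VB means the radius CV is perpendicular to VB, so VB runs along (−sin 189°, cos 189°); with |VB| = 37.9, B = (-46.16, -47.73). Then |NB| = |B − N| = 66.40.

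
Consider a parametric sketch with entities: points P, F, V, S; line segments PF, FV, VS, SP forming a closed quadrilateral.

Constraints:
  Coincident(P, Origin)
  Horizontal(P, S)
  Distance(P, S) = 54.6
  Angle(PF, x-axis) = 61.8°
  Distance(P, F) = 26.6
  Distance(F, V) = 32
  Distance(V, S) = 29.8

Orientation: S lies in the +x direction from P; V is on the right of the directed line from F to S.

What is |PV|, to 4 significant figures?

26.06

Checks: |FV| = 32.00 ✓; |VS| = 29.80 ✓.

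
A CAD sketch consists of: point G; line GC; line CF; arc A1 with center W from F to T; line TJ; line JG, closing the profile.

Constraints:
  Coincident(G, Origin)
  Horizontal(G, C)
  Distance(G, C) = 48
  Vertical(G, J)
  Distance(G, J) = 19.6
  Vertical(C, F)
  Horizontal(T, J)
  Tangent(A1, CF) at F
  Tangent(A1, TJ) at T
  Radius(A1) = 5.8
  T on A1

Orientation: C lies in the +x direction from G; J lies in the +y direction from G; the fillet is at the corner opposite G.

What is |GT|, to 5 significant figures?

46.530

G is at the origin; G and C share the same y with |GC| = 48.0 and C on the +x side, so C = (48.000, 0.0000). GJ is vertical with |GJ| = 19.6 and J on the +y side, so J = (0.0000, 19.600). The virtual corner opposite G is at (48.000, 19.600). Tangency of A1 to CF means the radius WF is perpendicular to CF and tangency of A1 to TJ means the radius WT is perpendicular to TJ, with radius 5.8, so the center W sits 5.8 in from both sides at W = (42.200, 13.800). That places the tangent points at F = (48.000, 13.800) on CF and T = (42.200, 19.600) on TJ. Then |GT| = |T − G| = 46.530.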